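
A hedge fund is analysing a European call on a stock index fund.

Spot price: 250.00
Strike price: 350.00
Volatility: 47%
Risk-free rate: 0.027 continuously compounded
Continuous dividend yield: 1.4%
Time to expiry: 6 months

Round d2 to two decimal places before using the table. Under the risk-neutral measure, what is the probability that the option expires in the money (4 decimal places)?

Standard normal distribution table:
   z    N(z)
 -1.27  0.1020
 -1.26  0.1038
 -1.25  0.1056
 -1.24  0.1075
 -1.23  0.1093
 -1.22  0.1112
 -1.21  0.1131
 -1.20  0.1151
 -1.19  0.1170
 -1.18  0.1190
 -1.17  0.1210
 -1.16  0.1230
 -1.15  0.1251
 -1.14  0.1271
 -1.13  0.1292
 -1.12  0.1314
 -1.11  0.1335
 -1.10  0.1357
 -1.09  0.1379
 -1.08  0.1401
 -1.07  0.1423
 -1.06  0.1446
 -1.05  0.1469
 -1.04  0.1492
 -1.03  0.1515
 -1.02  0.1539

σ√T = 0.47·√0.5 = 0.3323
ln(S/K) + (r − q + σ²/2)T = ln(250/350) + (0.027 − 0.014 + 0.47²/2)·0.5 = -0.3365 + 0.0617 = -0.2747
d₁ = -0.2747 / 0.3323 = -0.8267 ⇒ -0.83
d₂ = d₁ − σ√T = -0.8267 − 0.3323 = -1.1590 ⇒ -1.16
Risk-neutral Pr[S_T > K] = N(d₂) = N(-1.16) = 0.1230

0.1230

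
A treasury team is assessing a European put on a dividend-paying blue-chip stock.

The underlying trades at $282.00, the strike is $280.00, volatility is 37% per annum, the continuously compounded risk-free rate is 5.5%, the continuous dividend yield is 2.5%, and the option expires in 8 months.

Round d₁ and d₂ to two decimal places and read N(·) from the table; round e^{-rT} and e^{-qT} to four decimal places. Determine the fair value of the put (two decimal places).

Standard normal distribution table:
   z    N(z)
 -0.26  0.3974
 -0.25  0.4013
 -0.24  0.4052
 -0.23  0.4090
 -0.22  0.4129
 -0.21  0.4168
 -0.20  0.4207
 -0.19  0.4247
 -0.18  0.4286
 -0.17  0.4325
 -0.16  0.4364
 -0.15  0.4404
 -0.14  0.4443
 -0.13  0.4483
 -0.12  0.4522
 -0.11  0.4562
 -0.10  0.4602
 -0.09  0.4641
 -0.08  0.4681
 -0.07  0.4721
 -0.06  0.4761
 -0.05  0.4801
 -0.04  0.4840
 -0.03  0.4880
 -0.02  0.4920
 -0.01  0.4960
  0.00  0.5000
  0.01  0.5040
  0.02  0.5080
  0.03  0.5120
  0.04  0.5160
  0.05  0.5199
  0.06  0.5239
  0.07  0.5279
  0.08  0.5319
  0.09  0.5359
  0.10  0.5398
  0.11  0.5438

σ√T = 0.37 × 0.8165 = 0.3021
d₁ = [ln(282/280) + (0.055 − 0.025 + ½·0.37²)·0.6667] / (σ√T) = (0.0071 + 0.0656) / 0.3021 = 0.2408 which rounds to 0.24
d₂ = 0.2408 − 0.3021 = -0.0613 which rounds to -0.06
exp(−qT) = exp(−0.025·0.6667) = 0.9835;  exp(−rT) = exp(−0.055·0.6667) = 0.9640
N(−d₂) = N(0.06) = 0.5239;  N(−d₁) = N(-0.24) = 0.4052
P = 280·0.9640·0.5239 − 282·0.9835·0.4052 = 141.4111 − 112.3810 = 29.0301

$29.03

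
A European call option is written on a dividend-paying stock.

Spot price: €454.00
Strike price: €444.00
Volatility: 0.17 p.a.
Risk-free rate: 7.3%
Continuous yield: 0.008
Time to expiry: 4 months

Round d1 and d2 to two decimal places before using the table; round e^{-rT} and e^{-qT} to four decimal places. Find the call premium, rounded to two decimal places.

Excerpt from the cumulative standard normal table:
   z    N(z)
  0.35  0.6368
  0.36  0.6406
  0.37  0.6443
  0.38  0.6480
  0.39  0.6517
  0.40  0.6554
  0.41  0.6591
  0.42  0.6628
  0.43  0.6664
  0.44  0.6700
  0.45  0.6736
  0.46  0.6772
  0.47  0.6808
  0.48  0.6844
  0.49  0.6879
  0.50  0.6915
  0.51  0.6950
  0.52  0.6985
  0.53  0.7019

€29.08

σ√T = 0.17 × 0.5774 = 0.0981
d₁ = [ln(454/444) + (0.073 − 0.008 + ½·0.17²)·0.3333] / (σ√T) = (0.0223 + 0.0265) / 0.0981 = 0.4968 which rounds to 0.50
d₂ = 0.4968 − 0.0981 = 0.3986 which rounds to 0.40
exp(−qT) = exp(−0.008·0.3333) = 0.9973;  exp(−rT) = exp(−0.073·0.3333) = 0.9760
N(d₁) = N(0.50) = 0.6915;  N(d₂) = N(0.40) = 0.6554
C = 454·0.9973·0.6915 − 444·0.9760·0.6554 = 313.0934 − 284.0137 = 29.0797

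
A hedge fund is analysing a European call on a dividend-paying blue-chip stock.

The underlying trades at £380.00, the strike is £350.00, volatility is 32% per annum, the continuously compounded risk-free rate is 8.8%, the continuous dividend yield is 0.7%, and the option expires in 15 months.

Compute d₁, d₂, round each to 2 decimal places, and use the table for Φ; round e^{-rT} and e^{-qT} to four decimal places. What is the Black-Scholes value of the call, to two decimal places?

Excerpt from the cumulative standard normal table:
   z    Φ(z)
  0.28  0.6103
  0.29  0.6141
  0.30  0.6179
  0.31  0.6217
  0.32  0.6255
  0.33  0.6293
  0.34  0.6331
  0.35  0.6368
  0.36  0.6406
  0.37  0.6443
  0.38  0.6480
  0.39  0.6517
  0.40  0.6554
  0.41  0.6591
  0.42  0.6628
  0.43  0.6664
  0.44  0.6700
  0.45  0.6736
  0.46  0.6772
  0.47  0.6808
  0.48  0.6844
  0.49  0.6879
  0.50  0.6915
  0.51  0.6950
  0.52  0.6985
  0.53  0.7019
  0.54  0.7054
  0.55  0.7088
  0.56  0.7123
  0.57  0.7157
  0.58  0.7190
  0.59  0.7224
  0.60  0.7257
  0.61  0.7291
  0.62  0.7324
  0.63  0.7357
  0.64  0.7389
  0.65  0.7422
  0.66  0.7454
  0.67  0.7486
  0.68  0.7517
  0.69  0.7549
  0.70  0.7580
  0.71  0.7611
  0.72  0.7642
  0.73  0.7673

£87.06

σ√T = 0.32 × 1.1180 = 0.3578
d₁ = [ln(380/350) + (0.088 − 0.007 + 0.32²/2)·1.25] / 0.3578 = [0.0822 + 0.1652] / 0.3578 = 0.6918 which rounds to 0.69
d₂ = d₁ − σ√T = 0.6918 − 0.3578 = 0.3340 which rounds to 0.33
exp(−qT) = exp(−0.007·1.25) = 0.9913;  exp(−rT) = exp(−0.088·1.25) = 0.8958
C = 380·0.9913·N(0.69) − 350·0.8958·N(0.33) = 380·0.9913·0.7549 − 350·0.8958·0.6293 = 284.3663 − 197.3044 = 87.0619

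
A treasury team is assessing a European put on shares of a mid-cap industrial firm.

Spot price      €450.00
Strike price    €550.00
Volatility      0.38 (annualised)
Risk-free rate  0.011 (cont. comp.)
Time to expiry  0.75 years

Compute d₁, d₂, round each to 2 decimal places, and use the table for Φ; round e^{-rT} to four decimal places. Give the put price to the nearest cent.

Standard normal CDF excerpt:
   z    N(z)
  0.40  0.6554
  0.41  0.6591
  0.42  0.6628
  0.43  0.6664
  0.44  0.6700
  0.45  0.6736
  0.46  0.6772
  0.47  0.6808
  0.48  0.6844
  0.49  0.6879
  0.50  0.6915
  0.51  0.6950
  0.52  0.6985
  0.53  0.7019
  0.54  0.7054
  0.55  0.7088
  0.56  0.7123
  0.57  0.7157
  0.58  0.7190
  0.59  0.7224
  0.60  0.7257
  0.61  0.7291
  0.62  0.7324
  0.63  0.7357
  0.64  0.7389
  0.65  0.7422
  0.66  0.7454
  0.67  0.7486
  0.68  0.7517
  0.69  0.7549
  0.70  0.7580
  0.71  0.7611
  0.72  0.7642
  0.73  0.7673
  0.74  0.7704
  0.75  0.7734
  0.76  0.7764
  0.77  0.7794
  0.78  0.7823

T = 0.75;  σ√T = 0.3291
ln(S/K) + (r + σ²/2)T = ln(450/550) + (0.011 + 0.38²/2)·0.75 = -0.2007 + 0.0624 = -0.1383
d₁ = -0.1383 / 0.3291 = -0.4202 ≈ -0.42
d₂ = d₁ − σ√T = -0.4202 − 0.3291 = -0.7493 ≈ -0.75
exp(−rT) = exp(−0.011·0.75) = 0.9918
N(−d₂) = N(0.75) = 0.7734;  N(−d₁) = N(0.42) = 0.6628
P = 550·0.9918·0.7734 − 450·0.6628 = 421.8820 − 298.2600 = 123.6220

€123.62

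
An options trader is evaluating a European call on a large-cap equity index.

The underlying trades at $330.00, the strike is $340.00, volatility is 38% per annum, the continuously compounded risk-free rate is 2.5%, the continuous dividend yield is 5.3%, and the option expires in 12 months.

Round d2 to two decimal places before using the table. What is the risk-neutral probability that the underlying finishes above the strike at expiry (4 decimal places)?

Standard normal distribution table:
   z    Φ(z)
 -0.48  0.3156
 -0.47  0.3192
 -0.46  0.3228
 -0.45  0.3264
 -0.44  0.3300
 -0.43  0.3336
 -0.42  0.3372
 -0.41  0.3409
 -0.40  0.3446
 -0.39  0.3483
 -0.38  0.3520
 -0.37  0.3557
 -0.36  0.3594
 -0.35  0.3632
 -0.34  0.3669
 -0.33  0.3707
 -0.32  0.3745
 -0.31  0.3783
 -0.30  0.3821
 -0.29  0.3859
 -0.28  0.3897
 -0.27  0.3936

σ√T = 0.38 × 1.0000 = 0.3800
d₁ = [ln(330/340) + (0.025 − 0.053 + 0.38²/2)·1] / 0.3800 = [-0.0299 + 0.0442] / 0.3800 = 0.0378 ⇒ 0.04
d₂ = d₁ − σ√T = 0.0378 − 0.3800 = -0.3422 ⇒ -0.34
Pr(exercise) under Q = N(d₂) = 0.3669

0.3669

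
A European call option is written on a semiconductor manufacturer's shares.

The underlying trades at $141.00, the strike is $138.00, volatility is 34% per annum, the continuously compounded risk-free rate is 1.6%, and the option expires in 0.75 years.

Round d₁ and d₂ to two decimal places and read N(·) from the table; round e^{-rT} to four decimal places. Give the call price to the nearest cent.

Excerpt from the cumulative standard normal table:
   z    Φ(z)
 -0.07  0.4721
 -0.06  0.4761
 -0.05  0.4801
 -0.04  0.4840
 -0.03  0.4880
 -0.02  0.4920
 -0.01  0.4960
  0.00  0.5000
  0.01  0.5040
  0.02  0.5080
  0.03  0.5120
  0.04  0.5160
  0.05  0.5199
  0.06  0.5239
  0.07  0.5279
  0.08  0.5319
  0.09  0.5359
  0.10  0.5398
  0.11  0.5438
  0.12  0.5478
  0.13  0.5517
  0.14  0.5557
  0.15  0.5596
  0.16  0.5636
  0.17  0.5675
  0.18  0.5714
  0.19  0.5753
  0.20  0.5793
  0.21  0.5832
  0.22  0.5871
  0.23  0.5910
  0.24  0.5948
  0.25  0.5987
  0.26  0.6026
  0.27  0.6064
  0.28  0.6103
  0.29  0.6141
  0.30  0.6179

T = 0.75;  σ√T = 0.2944
d₁ = [ln(141/138) + (0.016 + ½·0.34²)·0.75] / (σ√T) = (0.0215 + 0.0554) / 0.2944 = 0.2610 ≈ 0.26
d₂ = 0.2610 − 0.2944 = -0.0334 ≈ -0.03
e^(−rT) = e^(−0.016·0.75) = 0.9881
C = 141·N(0.26) − 138·0.9881·N(-0.03) = 141·0.6026 − 138·0.9881·0.4880 = 84.9666 − 66.5426 = 18.4240

$18.42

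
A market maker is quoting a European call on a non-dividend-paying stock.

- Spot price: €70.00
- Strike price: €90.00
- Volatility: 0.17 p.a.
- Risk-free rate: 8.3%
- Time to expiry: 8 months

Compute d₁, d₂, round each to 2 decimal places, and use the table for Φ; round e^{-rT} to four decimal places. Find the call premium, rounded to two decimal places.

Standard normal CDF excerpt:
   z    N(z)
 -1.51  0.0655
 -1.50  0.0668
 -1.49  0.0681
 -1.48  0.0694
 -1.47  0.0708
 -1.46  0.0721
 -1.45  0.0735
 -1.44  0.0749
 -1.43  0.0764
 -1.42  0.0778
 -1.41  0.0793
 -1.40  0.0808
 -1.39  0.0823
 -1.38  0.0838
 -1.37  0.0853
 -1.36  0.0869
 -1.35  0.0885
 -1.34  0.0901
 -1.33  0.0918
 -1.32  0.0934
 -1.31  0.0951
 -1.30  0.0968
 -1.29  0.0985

T = 0.6667;  σ√T = 0.1388
ln(S/K) + (r + σ²/2)T = ln(70/90) + (0.083 + 0.17²/2)·0.6667 = -0.2513 + 0.0650 = -0.1863
d₁ = -0.1863 / 0.1388 = -1.3425 ≈ -1.34
d₂ = d₁ − σ√T = -1.3425 − 0.1388 = -1.4813 ≈ -1.48
exp(−rT) = exp(−0.083·0.6667) = 0.9462
C = 70·N(-1.34) − 90·0.9462·N(-1.48) = 70·0.0901 − 90·0.9462·0.0694 = 6.3070 − 5.9100 = 0.3970

€0.40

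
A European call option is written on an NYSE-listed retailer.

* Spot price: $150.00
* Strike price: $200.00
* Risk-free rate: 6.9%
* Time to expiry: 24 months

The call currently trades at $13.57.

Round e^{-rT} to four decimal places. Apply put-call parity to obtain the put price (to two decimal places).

$37.79

exp(−rT) = exp(−0.069·2) = 0.8711
Put-call parity: C − P = S − K·e^(−rT) = 150 − 200·0.8711 = 150 − 174.2200 = -24.2200
P = C − (C − P) = 13.57 − (-24.2200) = 37.7900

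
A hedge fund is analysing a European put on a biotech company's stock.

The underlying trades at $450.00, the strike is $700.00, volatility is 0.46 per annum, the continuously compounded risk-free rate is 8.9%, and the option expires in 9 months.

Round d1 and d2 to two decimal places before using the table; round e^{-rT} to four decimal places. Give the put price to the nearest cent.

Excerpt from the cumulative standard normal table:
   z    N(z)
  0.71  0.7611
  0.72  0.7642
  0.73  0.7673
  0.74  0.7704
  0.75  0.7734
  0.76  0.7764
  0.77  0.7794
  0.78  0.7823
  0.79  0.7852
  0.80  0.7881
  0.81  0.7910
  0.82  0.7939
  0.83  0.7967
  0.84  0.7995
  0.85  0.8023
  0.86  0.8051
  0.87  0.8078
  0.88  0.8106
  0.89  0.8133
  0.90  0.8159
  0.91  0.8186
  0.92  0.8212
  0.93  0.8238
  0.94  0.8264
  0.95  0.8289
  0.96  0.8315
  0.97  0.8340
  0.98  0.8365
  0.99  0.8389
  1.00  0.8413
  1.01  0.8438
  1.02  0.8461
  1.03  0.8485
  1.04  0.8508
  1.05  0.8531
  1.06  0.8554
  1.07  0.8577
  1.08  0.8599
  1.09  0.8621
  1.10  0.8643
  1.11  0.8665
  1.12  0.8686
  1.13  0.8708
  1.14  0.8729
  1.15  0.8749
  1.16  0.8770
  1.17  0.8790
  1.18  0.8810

$224.88

T = 0.75;  σ√T = 0.3984
d₁ = [ln(450/700) + (0.089 + 0.46²/2)·0.75] / 0.3984 = [-0.4418 + 0.1461] / 0.3984 = -0.7424 which rounds to -0.74
d₂ = d₁ − σ√T = -0.7424 − 0.3984 = -1.1407 which rounds to -1.14
exp(−rT) = exp(−0.089·0.75) = 0.9354
N(−d₂) = N(1.14) = 0.8729;  N(−d₁) = N(0.74) = 0.7704
P = 700·0.9354·0.8729 − 450·0.7704 = 571.5575 − 346.6800 = 224.8775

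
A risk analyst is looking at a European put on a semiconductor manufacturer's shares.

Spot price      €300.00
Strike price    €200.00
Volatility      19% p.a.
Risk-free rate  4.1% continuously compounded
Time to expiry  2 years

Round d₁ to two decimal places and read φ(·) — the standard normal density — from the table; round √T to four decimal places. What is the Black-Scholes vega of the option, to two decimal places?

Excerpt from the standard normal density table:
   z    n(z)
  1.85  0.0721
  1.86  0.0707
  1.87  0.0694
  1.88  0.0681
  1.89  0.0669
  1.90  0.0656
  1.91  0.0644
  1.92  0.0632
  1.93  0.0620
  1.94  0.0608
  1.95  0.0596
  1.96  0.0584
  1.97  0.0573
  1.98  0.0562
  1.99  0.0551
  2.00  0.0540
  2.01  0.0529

25.29

σ√T = 0.19 × 1.4142 = 0.2687
d₁ = [ln(300/200) + (0.041 + ½·0.19²)·2] / (σ√T) = (0.4055 + 0.1181) / 0.2687 = 1.9485 → 1.95
√T = √2 = 1.4142
φ(d₁) = φ(1.95) = 0.0596
vega = S·φ(d₁)·√T = 300·0.0596·1.4142 = 25.2859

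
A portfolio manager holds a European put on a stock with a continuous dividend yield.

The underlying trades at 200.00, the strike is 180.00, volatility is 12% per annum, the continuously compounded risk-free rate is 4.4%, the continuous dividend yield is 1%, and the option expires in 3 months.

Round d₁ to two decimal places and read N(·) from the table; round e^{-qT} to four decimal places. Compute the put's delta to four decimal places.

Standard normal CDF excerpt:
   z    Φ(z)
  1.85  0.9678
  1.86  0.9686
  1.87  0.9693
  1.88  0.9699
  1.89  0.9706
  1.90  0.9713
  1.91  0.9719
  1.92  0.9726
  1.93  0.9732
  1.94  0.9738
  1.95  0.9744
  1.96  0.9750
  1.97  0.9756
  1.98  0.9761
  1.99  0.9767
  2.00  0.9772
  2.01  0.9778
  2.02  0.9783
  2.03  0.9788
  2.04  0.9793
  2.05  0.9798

σ√T = 0.12·√0.25 = 0.0600
d₁ = [ln(200/180) + (0.044 − 0.01 + 0.12²/2)·0.25] / 0.0600 = [0.1054 + 0.0103] / 0.0600 = 1.9277 → 1.93
N(d₁) = N(1.93) = 0.9732
Δ_put = exp(−qT)·(N(d₁) − 1) = 0.9975·(0.9732 − 1) = -0.0267

-0.0267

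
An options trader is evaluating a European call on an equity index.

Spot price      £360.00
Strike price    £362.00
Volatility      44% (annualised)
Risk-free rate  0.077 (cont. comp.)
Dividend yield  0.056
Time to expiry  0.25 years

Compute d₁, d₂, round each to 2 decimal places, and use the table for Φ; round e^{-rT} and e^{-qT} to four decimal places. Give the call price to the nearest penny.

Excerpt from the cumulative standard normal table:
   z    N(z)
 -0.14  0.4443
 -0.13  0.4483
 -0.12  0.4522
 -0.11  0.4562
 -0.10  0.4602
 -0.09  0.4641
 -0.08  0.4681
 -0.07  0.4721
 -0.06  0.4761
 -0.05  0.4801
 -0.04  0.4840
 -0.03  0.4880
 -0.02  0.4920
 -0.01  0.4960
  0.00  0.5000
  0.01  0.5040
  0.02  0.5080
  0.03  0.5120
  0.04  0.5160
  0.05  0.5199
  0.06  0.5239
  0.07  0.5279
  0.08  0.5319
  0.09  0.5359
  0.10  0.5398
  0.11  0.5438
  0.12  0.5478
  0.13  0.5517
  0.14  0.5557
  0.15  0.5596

£31.06

σ√T = 0.44·√0.25 = 0.2200
d₁ = [ln(360/362) + (0.077 − 0.056 + 0.44²/2)·0.25] / 0.2200 = [-0.0055 + 0.0294] / 0.2200 = 0.1087 ⇒ 0.11
d₂ = d₁ − σ√T = 0.1087 − 0.2200 = -0.1113 ⇒ -0.11
exp(−qT) = exp(−0.056·0.25) = 0.9861;  exp(−rT) = exp(−0.077·0.25) = 0.9809
N(d₁) = N(0.11) = 0.5438;  N(d₂) = N(-0.11) = 0.4562
C = 360·0.9861·0.5438 − 362·0.9809·0.4562 = 193.0468 − 161.9901 = 31.0567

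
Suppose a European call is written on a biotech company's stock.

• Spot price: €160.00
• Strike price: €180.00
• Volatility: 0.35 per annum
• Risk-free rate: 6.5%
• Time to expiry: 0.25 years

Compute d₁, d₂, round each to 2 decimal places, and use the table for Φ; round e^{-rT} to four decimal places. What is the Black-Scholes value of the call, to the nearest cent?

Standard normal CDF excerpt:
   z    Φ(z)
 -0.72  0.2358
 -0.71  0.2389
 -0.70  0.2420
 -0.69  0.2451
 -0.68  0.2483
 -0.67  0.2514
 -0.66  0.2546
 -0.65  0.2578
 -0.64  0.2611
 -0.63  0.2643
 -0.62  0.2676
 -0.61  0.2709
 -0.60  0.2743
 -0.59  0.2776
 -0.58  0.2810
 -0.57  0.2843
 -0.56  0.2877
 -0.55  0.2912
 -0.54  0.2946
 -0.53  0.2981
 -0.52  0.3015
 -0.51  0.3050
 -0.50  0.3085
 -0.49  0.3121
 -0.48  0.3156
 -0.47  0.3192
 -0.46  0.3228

σ√T = 0.35 × 0.5000 = 0.1750
d₁ = [ln(160/180) + (0.065 + 0.35²/2)·0.25] / 0.1750 = [-0.1178 + 0.0316] / 0.1750 = -0.4927 ≈ -0.49
d₂ = d₁ − σ√T = -0.4927 − 0.1750 = -0.6677 ≈ -0.67
e^(−rT) = e^(−0.065·0.25) = 0.9839
C = 160·N(-0.49) − 180·0.9839·N(-0.67) = 160·0.3121 − 180·0.9839·0.2514 = 49.9360 − 44.5234 = 5.4126

€5.41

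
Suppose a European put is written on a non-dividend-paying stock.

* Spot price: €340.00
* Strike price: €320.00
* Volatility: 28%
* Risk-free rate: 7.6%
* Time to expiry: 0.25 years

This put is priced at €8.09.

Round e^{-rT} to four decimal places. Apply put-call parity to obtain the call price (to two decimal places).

exp(−rT) = exp(−0.076·0.25) = 0.9812
Put-call parity: C − P = S − K·e^(−rT) = 340 − 320·0.9812 = 340 − 313.9840 = 26.0160
C = P + (C − P) = 8.09 + (26.0160) = 34.1060

€34.11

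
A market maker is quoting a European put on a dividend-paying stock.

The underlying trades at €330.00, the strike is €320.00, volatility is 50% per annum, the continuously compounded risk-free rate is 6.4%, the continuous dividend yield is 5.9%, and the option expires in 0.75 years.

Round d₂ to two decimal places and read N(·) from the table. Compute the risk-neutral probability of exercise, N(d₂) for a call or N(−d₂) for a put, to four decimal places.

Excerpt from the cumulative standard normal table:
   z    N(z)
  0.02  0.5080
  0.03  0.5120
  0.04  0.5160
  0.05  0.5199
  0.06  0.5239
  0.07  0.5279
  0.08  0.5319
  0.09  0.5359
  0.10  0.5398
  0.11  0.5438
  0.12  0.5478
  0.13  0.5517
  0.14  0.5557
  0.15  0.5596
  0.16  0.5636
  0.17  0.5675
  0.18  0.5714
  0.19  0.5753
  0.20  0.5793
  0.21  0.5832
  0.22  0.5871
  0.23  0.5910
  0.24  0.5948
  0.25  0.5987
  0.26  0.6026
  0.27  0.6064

0.5557

T = 0.75;  σ√T = 0.4330
ln(S/K) + (r − q + σ²/2)T = ln(330/320) + (0.064 − 0.059 + 0.5²/2)·0.75 = 0.0308 + 0.0975 = 0.1283
d₁ = 0.1283 / 0.4330 = 0.2962 which rounds to 0.30
d₂ = d₁ − σ√T = 0.2962 − 0.4330 = -0.1368 which rounds to -0.14
Pr(exercise) under Q = N(−d₂) = N(0.14) = 0.5557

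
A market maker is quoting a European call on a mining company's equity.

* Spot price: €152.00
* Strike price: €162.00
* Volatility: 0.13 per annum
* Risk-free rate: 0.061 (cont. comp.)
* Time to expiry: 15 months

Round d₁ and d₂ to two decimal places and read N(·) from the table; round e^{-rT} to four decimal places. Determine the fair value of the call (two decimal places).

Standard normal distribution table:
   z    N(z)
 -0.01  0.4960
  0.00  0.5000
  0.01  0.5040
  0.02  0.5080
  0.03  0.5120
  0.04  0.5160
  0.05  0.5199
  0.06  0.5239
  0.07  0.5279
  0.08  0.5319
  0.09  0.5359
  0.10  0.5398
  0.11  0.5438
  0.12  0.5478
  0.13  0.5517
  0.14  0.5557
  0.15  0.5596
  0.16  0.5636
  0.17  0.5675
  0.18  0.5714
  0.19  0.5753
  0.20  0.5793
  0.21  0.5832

σ√T = 0.13 × 1.1180 = 0.1453
d₁ = [ln(152/162) + (0.061 + 0.13²/2)·1.25] / 0.1453 = [-0.0637 + 0.0868] / 0.1453 = 0.1589 ≈ 0.16
d₂ = d₁ − σ√T = 0.1589 − 0.1453 = 0.0136 ≈ 0.01
exp(−rT) = exp(−0.061·1.25) = 0.9266
C = 152·N(0.16) − 162·0.9266·N(0.01) = 152·0.5636 − 162·0.9266·0.5040 = 85.6672 − 75.6550 = 10.0122

€10.01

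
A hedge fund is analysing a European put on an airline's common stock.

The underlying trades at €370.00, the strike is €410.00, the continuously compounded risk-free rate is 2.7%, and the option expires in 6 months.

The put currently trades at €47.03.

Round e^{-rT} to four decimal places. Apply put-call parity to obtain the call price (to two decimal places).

€12.52

exp(−rT) = exp(−0.027·0.5) = 0.9866
Put-call parity: C − P = S − K·e^(−rT) = 370 − 410·0.9866 = 370 − 404.5060 = -34.5060
C = P + (C − P) = 47.03 + (-34.5060) = 12.5240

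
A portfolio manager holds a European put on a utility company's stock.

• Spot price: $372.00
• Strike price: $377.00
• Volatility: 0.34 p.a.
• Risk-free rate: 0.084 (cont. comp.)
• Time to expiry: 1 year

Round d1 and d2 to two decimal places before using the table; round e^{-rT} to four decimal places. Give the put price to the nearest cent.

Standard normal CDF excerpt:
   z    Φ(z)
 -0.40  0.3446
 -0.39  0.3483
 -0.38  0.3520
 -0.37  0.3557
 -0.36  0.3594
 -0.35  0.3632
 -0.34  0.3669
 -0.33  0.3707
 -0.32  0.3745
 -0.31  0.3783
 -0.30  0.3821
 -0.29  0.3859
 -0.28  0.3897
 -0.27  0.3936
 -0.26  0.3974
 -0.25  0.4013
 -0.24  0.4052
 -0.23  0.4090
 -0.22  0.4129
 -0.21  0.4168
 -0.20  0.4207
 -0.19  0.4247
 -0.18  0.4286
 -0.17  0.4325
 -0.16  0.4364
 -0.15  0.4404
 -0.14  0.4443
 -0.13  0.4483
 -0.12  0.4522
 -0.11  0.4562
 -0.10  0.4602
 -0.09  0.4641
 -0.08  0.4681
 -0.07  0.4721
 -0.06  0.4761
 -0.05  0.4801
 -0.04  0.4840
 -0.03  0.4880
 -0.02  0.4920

T = 1;  σ√T = 0.3400
d₁ = [ln(372/377) + (0.084 + 0.34²/2)·1] / 0.3400 = [-0.0134 + 0.1418] / 0.3400 = 0.3778 ⇒ 0.38
d₂ = d₁ − σ√T = 0.3778 − 0.3400 = 0.0378 ⇒ 0.04
exp(−rT) = exp(−0.084·1) = 0.9194
N(−d₂) = N(-0.04) = 0.4840;  N(−d₁) = N(-0.38) = 0.3520
P = 377·0.9194·0.4840 − 372·0.3520 = 167.7611 − 130.9440 = 36.8171

$36.82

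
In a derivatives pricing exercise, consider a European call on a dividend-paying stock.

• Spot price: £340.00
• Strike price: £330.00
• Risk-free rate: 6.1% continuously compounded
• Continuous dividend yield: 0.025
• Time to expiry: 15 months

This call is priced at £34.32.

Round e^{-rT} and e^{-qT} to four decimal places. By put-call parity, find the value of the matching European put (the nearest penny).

£10.57

exp(−qT) = exp(−0.025·1.25) = 0.9692;  exp(−rT) = exp(−0.061·1.25) = 0.9266
Put-call parity: C − P = S·e^(−qT) − K·e^(−rT) = 340·0.9692 − 330·0.9266 = 329.5280 − 305.7780 = 23.7500
P = C − (C − P) = 34.32 − (23.7500) = 10.5700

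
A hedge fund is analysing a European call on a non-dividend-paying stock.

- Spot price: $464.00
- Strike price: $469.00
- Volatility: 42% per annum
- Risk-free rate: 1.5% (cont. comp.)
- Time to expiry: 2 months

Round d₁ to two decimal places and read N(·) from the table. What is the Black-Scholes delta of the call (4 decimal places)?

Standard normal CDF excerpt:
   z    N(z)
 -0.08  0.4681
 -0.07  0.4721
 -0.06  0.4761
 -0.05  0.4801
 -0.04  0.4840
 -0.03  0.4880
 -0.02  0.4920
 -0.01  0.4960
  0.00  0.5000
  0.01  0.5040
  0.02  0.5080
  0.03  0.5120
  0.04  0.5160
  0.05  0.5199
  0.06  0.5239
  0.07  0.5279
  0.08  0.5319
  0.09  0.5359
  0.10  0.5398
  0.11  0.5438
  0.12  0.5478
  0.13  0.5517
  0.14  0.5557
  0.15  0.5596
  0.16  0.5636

0.5160

σ√T = 0.42 × 0.4082 = 0.1715
d₁ = [ln(464/469) + (0.015 + 0.42²/2)·0.1667] / 0.1715 = [-0.0107 + 0.0172] / 0.1715 = 0.0378 ⇒ 0.04
N(d₁) = N(0.04) = 0.5160
Δ_call = N(d₁) = 0.5160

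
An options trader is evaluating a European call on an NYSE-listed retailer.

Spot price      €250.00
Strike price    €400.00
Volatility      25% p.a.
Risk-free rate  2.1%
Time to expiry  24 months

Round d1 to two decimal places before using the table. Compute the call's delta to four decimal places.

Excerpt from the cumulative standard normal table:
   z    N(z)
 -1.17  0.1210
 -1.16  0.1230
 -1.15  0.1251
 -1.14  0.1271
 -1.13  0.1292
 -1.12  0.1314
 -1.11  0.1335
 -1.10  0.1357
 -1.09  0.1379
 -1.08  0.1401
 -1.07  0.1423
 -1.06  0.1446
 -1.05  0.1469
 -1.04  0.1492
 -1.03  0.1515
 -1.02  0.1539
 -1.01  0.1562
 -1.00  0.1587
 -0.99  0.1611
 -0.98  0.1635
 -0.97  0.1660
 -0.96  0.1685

0.1515

σ√T = 0.25 × 1.4142 = 0.3536
d₁ = [ln(250/400) + (0.021 + 0.25²/2)·2] / 0.3536 = [-0.4700 + 0.1045] / 0.3536 = -1.0338 ≈ -1.03
N(d₁) = N(-1.03) = 0.1515
Δ_call = N(d₁) = 0.1515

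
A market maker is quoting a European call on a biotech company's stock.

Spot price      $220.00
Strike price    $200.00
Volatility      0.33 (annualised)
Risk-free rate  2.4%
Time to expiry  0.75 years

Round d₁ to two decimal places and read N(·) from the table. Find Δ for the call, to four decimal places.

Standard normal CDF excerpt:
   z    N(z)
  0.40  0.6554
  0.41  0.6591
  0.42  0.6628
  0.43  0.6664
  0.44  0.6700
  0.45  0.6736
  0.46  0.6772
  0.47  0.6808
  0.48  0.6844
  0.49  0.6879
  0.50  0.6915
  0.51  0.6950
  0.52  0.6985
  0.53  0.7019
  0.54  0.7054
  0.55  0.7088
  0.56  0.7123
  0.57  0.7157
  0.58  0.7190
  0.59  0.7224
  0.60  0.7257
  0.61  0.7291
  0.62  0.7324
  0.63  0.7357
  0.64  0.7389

σ√T = 0.33 × 0.8660 = 0.2858
ln(S/K) + (r + σ²/2)T = ln(220/200) + (0.024 + 0.33²/2)·0.75 = 0.0953 + 0.0588 = 0.1541
d₁ = 0.1541 / 0.2858 = 0.5394 ≈ 0.54
N(d₁) = N(0.54) = 0.7054
Δ_call = N(d₁) = 0.7054

0.7054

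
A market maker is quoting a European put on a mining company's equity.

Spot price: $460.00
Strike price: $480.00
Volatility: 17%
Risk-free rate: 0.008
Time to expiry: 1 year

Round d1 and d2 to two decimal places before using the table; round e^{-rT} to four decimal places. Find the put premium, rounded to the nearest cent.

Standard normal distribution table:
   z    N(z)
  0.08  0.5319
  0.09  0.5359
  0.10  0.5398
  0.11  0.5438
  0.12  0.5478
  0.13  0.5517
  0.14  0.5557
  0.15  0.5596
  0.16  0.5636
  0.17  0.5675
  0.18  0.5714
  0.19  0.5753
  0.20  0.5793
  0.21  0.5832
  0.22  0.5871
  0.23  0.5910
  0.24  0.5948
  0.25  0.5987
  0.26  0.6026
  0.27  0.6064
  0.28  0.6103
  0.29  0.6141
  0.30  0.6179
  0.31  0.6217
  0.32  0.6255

T = 1;  σ√T = 0.1700
d₁ = [ln(460/480) + (0.008 + 0.17²/2)·1] / 0.1700 = [-0.0426 + 0.0225] / 0.1700 = -0.1183 which rounds to -0.12
d₂ = d₁ − σ√T = -0.1183 − 0.1700 = -0.2883 which rounds to -0.29
exp(−rT) = exp(−0.008·1) = 0.9920
N(−d₂) = N(0.29) = 0.6141;  N(−d₁) = N(0.12) = 0.5478
P = 480·0.9920·0.6141 − 460·0.5478 = 292.4099 − 251.9880 = 40.4219

$40.42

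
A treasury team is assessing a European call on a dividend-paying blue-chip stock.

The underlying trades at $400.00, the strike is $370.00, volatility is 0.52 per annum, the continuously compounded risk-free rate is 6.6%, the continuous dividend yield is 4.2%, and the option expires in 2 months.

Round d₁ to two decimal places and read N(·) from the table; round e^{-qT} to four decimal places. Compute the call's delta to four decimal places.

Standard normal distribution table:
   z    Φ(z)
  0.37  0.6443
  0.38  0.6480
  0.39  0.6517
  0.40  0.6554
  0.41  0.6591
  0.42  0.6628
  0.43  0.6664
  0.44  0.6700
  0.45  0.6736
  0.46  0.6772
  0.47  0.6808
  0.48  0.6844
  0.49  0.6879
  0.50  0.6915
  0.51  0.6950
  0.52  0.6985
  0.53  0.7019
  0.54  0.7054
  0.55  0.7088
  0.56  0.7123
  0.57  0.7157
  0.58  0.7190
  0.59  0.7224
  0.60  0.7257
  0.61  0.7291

0.6831

T = 0.1667;  σ√T = 0.2123
d₁ = [ln(400/370) + (0.066 − 0.042 + ½·0.52²)·0.1667] / (σ√T) = (0.0780 + 0.0265) / 0.2123 = 0.4922 → 0.49
N(d₁) = N(0.49) = 0.6879
Δ_call = exp(−qT)·N(d₁) = 0.9930·0.6879 = 0.6831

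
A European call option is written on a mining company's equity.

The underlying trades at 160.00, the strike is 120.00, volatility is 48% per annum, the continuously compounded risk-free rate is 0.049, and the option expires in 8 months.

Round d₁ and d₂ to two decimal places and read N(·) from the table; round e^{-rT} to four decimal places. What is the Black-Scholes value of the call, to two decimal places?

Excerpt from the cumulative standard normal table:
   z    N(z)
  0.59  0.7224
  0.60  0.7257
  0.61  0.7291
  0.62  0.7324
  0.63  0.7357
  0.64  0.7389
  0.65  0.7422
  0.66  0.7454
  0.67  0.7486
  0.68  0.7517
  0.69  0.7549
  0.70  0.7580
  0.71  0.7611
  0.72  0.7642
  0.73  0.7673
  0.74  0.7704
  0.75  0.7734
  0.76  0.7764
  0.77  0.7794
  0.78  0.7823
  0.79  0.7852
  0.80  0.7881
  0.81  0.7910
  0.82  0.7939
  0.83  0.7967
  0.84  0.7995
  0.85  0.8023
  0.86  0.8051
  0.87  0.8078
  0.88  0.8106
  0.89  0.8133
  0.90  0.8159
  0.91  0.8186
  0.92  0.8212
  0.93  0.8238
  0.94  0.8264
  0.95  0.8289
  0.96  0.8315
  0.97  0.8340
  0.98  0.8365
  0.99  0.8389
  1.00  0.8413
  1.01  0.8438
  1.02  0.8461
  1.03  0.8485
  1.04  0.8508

T = 0.6667;  σ√T = 0.3919
d₁ = [ln(160/120) + (0.049 + ½·0.48²)·0.6667] / (σ√T) = (0.2877 + 0.1095) / 0.3919 = 1.0133 ≈ 1.01
d₂ = 1.0133 − 0.3919 = 0.6214 ≈ 0.62
e^(−rT) = e^(−0.049·0.6667) = 0.9679
N(d₁) = N(1.01) = 0.8438;  N(d₂) = N(0.62) = 0.7324
C = 160·0.8438 − 120·0.9679·0.7324 = 135.0080 − 85.0668 = 49.9412

49.94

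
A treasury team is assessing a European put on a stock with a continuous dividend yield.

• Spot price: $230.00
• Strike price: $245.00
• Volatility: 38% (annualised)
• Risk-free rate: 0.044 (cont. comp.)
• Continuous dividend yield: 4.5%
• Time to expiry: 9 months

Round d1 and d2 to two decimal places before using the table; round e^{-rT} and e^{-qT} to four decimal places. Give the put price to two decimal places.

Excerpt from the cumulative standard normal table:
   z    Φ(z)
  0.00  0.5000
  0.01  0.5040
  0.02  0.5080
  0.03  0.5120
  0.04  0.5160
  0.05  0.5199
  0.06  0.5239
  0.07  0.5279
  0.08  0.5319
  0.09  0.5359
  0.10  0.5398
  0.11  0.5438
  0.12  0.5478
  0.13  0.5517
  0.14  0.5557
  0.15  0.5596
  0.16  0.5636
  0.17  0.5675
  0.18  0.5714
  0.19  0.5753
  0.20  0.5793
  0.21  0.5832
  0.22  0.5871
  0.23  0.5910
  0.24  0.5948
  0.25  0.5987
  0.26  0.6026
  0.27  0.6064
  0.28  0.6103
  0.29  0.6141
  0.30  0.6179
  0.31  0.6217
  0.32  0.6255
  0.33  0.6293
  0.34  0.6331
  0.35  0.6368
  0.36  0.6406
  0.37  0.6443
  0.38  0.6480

$38.00

σ√T = 0.38·√0.75 = 0.3291
d₁ = [ln(230/245) + (0.044 − 0.045 + 0.38²/2)·0.75] / 0.3291 = [-0.0632 + 0.0534] / 0.3291 = -0.0297 which rounds to -0.03
d₂ = d₁ − σ√T = -0.0297 − 0.3291 = -0.3588 which rounds to -0.36
e^(−qT) = e^(−0.045·0.75) = 0.9668;  e^(−rT) = e^(−0.044·0.75) = 0.9675
N(−d₂) = N(0.36) = 0.6406;  N(−d₁) = N(0.03) = 0.5120
P = 245·0.9675·0.6406 − 230·0.9668·0.5120 = 151.8462 − 113.8504 = 37.9959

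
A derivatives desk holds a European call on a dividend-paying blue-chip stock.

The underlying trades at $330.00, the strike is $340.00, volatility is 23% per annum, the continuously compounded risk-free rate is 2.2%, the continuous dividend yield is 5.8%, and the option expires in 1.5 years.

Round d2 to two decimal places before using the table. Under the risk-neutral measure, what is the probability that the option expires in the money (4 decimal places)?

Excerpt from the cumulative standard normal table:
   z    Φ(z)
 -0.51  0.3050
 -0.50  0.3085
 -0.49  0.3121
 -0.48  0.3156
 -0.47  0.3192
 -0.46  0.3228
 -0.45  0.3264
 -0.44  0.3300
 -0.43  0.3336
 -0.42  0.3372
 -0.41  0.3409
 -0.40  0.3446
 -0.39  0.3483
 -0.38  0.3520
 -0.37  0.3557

T = 1.5;  σ√T = 0.2817
d₁ = [ln(330/340) + (0.022 − 0.058 + 0.23²/2)·1.5] / 0.2817 = [-0.0299 − 0.0143] / 0.2817 = -0.1568 → -0.16
d₂ = d₁ − σ√T = -0.1568 − 0.2817 = -0.4385 → -0.44
Risk-neutral Pr[S_T > K] = N(d₂) = N(-0.44) = 0.3300

0.3300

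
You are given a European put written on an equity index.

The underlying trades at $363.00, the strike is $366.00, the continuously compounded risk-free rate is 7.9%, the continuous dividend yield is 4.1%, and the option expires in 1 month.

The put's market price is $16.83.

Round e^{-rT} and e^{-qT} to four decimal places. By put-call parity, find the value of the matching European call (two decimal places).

e^(−qT) = e^(−0.041·0.08333) = 0.9966;  e^(−rT) = e^(−0.079·0.08333) = 0.9934
Put-call parity: C − P = S·e^(−qT) − K·e^(−rT) = 363·0.9966 − 366·0.9934 = 361.7658 − 363.5844 = -1.8186
C = P + (C − P) = 16.83 + (-1.8186) = 15.0114

$15.01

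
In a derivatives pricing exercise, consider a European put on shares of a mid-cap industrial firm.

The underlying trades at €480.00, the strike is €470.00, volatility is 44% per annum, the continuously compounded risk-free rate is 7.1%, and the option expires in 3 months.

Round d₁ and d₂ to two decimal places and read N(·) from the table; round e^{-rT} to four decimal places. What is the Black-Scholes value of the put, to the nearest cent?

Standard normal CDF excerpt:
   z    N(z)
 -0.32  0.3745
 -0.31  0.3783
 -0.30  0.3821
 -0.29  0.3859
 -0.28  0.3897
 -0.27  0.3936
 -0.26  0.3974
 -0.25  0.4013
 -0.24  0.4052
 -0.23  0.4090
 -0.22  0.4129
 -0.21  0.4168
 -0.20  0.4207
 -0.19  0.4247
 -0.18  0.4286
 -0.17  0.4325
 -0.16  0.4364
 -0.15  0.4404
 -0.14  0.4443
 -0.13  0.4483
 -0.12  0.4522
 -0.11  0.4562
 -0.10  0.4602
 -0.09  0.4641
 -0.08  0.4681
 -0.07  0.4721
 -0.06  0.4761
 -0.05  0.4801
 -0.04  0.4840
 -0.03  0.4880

σ√T = 0.44 × 0.5000 = 0.2200
d₁ = [ln(480/470) + (0.071 + 0.44²/2)·0.25] / 0.2200 = [0.0211 + 0.0420] / 0.2200 = 0.2864 ⇒ 0.29
d₂ = d₁ − σ√T = 0.2864 − 0.2200 = 0.0664 ⇒ 0.07
e^(−rT) = e^(−0.071·0.25) = 0.9824
N(−d₂) = N(-0.07) = 0.4721;  N(−d₁) = N(-0.29) = 0.3859
P = 470·0.9824·0.4721 − 480·0.3859 = 217.9818 − 185.2320 = 32.7498

€32.75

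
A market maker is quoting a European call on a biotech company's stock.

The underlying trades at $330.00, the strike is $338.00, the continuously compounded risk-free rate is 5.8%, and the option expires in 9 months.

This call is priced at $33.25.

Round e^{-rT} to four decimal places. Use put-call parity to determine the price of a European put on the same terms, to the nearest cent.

$26.85

e^(−rT) = e^(−0.058·0.75) = 0.9574
Put-call parity: C − P = S − K·e^(−rT) = 330 − 338·0.9574 = 330 − 323.6012 = 6.3988
P = C − (C − P) = 33.25 − (6.3988) = 26.8512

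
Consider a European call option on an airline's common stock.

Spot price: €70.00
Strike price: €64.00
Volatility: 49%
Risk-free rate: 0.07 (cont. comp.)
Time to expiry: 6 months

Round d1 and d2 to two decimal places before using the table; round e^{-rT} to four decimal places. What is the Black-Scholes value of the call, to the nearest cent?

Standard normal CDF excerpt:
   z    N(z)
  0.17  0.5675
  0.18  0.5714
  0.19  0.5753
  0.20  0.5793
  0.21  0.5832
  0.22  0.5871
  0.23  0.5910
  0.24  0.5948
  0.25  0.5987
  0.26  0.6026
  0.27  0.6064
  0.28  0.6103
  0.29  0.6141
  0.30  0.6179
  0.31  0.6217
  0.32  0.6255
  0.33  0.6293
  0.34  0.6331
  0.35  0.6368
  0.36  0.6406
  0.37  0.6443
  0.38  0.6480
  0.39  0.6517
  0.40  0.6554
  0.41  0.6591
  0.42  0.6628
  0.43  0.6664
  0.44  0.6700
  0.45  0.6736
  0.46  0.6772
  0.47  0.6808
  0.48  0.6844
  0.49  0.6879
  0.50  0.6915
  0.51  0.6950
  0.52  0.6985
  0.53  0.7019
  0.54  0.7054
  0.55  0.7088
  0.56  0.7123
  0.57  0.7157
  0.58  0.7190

€13.58

T = 0.5;  σ√T = 0.3465
d₁ = [ln(70/64) + (0.07 + 0.49²/2)·0.5] / 0.3465 = [0.0896 + 0.0950] / 0.3465 = 0.5329 which rounds to 0.53
d₂ = d₁ − σ√T = 0.5329 − 0.3465 = 0.1864 which rounds to 0.19
e^(−rT) = e^(−0.07·0.5) = 0.9656
N(d₁) = N(0.53) = 0.7019;  N(d₂) = N(0.19) = 0.5753
C = 70·0.7019 − 64·0.9656·0.5753 = 49.1330 − 35.5526 = 13.5804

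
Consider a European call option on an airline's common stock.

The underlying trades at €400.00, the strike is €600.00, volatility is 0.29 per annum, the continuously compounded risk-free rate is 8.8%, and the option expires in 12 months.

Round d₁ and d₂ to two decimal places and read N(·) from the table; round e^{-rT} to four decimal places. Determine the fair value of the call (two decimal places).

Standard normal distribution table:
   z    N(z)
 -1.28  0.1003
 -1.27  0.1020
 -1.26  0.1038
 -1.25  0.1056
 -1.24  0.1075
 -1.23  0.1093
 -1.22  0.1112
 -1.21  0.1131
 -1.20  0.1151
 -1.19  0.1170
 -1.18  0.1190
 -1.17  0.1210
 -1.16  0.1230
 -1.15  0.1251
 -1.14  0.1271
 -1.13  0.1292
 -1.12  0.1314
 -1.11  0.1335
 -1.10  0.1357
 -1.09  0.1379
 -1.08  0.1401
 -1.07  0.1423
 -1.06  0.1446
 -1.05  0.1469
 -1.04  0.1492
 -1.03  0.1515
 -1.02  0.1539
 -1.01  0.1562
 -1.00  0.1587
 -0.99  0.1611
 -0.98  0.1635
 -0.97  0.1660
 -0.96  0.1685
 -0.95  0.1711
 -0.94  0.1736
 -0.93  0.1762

T = 1;  σ√T = 0.2900
d₁ = [ln(400/600) + (0.088 + ½·0.29²)·1] / (σ√T) = (-0.4055 + 0.1300) / 0.2900 = -0.9497 which rounds to -0.95
d₂ = -0.9497 − 0.2900 = -1.2397 which rounds to -1.24
e^(−rT) = e^(−0.088·1) = 0.9158
N(d₁) = N(-0.95) = 0.1711;  N(d₂) = N(-1.24) = 0.1075
C = 400·0.1711 − 600·0.9158·0.1075 = 68.4400 − 59.0691 = 9.3709

€9.37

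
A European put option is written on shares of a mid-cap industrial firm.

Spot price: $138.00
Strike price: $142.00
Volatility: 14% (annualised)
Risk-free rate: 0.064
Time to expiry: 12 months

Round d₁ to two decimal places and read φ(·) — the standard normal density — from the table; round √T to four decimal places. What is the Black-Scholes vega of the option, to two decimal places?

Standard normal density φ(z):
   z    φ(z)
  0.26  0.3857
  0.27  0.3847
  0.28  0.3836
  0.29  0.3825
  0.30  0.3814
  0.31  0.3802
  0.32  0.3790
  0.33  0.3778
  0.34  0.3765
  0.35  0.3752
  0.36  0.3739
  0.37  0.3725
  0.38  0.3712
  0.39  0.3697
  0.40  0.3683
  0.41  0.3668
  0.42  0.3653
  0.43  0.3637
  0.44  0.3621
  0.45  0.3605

52.30

σ√T = 0.14·√1 = 0.1400
d₁ = [ln(138/142) + (0.064 + 0.14²/2)·1] / 0.1400 = [-0.0286 + 0.0738] / 0.1400 = 0.3230 which rounds to 0.32
√T = √1 = 1.0000
φ(d₁) = φ(0.32) = 0.3790
vega = S·φ(d₁)·√T = 138·0.3790·1.0000 = 52.3020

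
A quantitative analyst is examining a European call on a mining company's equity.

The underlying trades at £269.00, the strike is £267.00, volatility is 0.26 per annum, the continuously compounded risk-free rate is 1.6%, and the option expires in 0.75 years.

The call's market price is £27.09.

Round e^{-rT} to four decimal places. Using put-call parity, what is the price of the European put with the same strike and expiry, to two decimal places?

£21.91

exp(−rT) = exp(−0.016·0.75) = 0.9881
Put-call parity: C − P = S − K·e^(−rT) = 269 − 267·0.9881 = 269 − 263.8227 = 5.1773
P = C − (C − P) = 27.09 − (5.1773) = 21.9127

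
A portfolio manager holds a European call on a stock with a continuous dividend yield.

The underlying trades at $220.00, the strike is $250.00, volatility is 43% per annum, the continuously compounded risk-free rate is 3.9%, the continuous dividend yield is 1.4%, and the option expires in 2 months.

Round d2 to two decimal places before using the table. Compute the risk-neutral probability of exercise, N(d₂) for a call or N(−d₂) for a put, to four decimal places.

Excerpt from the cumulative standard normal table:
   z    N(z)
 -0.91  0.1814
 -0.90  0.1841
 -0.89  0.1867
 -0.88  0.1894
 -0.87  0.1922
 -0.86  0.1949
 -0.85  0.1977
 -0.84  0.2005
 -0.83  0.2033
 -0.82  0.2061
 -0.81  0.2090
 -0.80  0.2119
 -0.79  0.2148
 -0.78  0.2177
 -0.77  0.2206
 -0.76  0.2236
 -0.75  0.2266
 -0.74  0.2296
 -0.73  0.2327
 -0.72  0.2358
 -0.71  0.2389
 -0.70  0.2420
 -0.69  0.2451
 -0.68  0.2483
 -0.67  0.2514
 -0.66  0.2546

0.2148

T = 0.1667;  σ√T = 0.1755
d₁ = [ln(220/250) + (0.039 − 0.014 + 0.43²/2)·0.1667] / 0.1755 = [-0.1278 + 0.0196] / 0.1755 = -0.6167 ≈ -0.62
d₂ = d₁ − σ√T = -0.6167 − 0.1755 = -0.7922 ≈ -0.79
Pr(exercise) under Q = N(d₂) = 0.2148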